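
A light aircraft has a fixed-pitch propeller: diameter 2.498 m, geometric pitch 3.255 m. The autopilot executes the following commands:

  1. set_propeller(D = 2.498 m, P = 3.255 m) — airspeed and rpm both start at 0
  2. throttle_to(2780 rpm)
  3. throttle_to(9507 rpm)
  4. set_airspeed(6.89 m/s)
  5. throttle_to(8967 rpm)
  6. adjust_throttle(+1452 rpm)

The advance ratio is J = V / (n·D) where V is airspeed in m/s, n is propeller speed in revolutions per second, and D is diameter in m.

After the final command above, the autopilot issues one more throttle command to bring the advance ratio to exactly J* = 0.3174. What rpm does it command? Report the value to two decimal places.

set_propeller: D = 2.498 m, P = 3.255 m (p = P/D = 1.303042); state ← (V=0, rpm=0)
throttle_to(2780): rpm ← 2780
throttle_to(9507): rpm ← 9507
set_airspeed(6.89): V ← 6.89 m/s
throttle_to(8967): rpm ← 8967
adjust_throttle(+1452): rpm ← 8967 +1452 = 10419
final state: V = 6.89 m/s, rpm = 10419 → n = rpm/60 = 173.650000 rev/s
target J* = 0.3174; solve J* = V/(n·D) for n: n = V/(J*·D) = 6.89/(0.3174 × 2.498) = 8.690002 rev/s
rpm = 60·n = 521.400107

rpm = 521.40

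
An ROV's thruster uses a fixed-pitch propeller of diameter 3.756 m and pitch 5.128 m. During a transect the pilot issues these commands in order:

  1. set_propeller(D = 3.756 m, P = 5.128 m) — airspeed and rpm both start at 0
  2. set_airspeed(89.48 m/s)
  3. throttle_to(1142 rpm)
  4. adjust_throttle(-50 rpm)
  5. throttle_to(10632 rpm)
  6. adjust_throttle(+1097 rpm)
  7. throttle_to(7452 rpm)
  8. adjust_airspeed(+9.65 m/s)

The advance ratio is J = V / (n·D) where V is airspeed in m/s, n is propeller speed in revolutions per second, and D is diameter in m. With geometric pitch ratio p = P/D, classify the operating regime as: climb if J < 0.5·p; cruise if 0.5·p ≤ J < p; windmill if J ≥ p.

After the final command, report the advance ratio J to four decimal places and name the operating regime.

J = 0.2125, regime = climb

set_propeller: D = 3.756 m, P = 5.128 m (p = P/D = 1.365282); state ← (V=0, rpm=0)
set_airspeed(89.48): V ← 89.48 m/s
throttle_to(1142): rpm ← 1142
adjust_throttle(-50): rpm ← 1142 -50 = 1092
throttle_to(10632): rpm ← 10632
adjust_throttle(+1097): rpm ← 10632 +1097 = 11729
throttle_to(7452): rpm ← 7452
adjust_airspeed(+9.65): V ← 89.48 +9.65 = 99.13 m/s
final state: V = 99.13 m/s, rpm = 7452 → n = rpm/60 = 124.200000 rev/s
J = V / (n·D) = 99.13 / (124.200000 × 3.756) = 0.212500
regime bands: climb J<0.6826 | cruise [0.6826, 1.3653) | windmill J≥1.3653
J = 0.2125 → climb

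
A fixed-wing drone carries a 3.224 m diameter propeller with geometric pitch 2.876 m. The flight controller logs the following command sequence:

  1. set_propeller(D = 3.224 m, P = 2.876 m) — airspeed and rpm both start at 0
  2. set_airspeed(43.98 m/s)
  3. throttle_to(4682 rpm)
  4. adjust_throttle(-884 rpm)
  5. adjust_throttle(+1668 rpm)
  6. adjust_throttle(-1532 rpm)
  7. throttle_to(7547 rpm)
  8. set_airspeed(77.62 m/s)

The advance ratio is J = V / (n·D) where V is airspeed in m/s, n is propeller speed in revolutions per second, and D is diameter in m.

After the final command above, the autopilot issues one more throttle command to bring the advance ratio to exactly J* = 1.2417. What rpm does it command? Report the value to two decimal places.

rpm = 1163.36

set_propeller: D = 3.224 m, P = 2.876 m (p = P/D = 0.892060); state ← (V=0, rpm=0)
set_airspeed(43.98): V ← 43.98 m/s
throttle_to(4682): rpm ← 4682
adjust_throttle(-884): rpm ← 4682 -884 = 3798
adjust_throttle(+1668): rpm ← 3798 +1668 = 5466
adjust_throttle(-1532): rpm ← 5466 -1532 = 3934
throttle_to(7547): rpm ← 7547
set_airspeed(77.62): V ← 77.62 m/s
final state: V = 77.62 m/s, rpm = 7547 → n = rpm/60 = 125.783333 rev/s
target J* = 1.2417; solve J* = V/(n·D) for n: n = V/(J*·D) = 77.62/(1.2417 × 3.224) = 19.389291 rev/s
rpm = 60·n = 1163.357448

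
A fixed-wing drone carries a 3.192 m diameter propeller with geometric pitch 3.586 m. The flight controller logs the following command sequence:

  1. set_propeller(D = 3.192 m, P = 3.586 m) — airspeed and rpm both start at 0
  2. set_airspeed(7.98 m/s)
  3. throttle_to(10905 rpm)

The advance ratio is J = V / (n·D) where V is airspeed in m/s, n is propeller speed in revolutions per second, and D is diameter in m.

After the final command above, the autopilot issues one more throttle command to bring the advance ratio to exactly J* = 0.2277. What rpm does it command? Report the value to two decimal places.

set_propeller: D = 3.192 m, P = 3.586 m (p = P/D = 1.123434); state ← (V=0, rpm=0)
set_airspeed(7.98): V ← 7.98 m/s
throttle_to(10905): rpm ← 10905
final state: V = 7.98 m/s, rpm = 10905 → n = rpm/60 = 181.750000 rev/s
target J* = 0.2277; solve J* = V/(n·D) for n: n = V/(J*·D) = 7.98/(0.2277 × 3.192) = 10.979359 rev/s
rpm = 60·n = 658.761528

rpm = 658.76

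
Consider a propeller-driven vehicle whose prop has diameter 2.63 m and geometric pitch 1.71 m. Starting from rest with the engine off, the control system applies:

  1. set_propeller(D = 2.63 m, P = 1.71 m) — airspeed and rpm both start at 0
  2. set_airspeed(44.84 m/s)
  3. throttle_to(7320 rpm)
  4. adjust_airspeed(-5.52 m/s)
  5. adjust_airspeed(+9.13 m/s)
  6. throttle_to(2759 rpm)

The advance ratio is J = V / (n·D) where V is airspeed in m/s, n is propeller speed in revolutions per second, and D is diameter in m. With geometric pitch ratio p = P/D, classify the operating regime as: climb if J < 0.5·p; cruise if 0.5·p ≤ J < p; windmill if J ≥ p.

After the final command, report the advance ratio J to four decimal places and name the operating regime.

set_propeller: D = 2.63 m, P = 1.71 m (p = P/D = 0.650190); state ← (V=0, rpm=0)
set_airspeed(44.84): V ← 44.84 m/s
throttle_to(7320): rpm ← 7320
adjust_airspeed(-5.52): V ← 44.84 -5.52 = 39.32 m/s
adjust_airspeed(+9.13): V ← 39.32 +9.13 = 48.45 m/s
throttle_to(2759): rpm ← 2759
final state: V = 48.45 m/s, rpm = 2759 → n = rpm/60 = 45.983333 rev/s
J = V / (n·D) = 48.45 / (45.983333 × 2.63) = 0.400625
regime bands: climb J<0.3251 | cruise [0.3251, 0.6502) | windmill J≥0.6502
J = 0.4006 → cruise

J = 0.4006, regime = cruise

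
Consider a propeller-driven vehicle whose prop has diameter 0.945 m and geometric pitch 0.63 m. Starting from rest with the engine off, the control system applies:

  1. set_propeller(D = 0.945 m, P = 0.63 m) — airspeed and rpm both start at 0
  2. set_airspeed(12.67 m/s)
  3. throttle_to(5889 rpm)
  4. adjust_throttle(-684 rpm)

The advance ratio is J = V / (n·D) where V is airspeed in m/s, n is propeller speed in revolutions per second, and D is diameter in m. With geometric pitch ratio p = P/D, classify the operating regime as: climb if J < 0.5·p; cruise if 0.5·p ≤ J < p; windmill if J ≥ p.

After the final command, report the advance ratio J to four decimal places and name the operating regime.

set_propeller: D = 0.945 m, P = 0.63 m (p = P/D = 0.666667); state ← (V=0, rpm=0)
set_airspeed(12.67): V ← 12.67 m/s
throttle_to(5889): rpm ← 5889
adjust_throttle(-684): rpm ← 5889 -684 = 5205
final state: V = 12.67 m/s, rpm = 5205 → n = rpm/60 = 86.750000 rev/s
J = V / (n·D) = 12.67 / (86.750000 × 0.945) = 0.154552
regime bands: climb J<0.3333 | cruise [0.3333, 0.6667) | windmill J≥0.6667
J = 0.1546 → climb

J = 0.1546, regime = climb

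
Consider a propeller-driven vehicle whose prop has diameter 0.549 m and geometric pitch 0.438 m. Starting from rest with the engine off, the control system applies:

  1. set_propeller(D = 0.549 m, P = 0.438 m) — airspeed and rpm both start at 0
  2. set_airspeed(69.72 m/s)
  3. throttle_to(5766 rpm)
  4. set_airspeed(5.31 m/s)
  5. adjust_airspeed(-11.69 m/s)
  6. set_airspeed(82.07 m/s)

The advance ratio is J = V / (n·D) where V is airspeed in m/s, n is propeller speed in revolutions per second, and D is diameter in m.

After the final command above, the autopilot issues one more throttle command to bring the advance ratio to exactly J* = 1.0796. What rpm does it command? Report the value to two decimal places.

set_propeller: D = 0.549 m, P = 0.438 m (p = P/D = 0.797814); state ← (V=0, rpm=0)
set_airspeed(69.72): V ← 69.72 m/s
throttle_to(5766): rpm ← 5766
set_airspeed(5.31): V ← 5.31 m/s
adjust_airspeed(-11.69): V ← 5.31 -11.69 = -6.38 m/s
set_airspeed(82.07): V ← 82.07 m/s
final state: V = 82.07 m/s, rpm = 5766 → n = rpm/60 = 96.100000 rev/s
target J* = 1.0796; solve J* = V/(n·D) for n: n = V/(J*·D) = 82.07/(1.0796 × 0.549) = 138.467934 rev/s
rpm = 60·n = 8308.076053

rpm = 8308.08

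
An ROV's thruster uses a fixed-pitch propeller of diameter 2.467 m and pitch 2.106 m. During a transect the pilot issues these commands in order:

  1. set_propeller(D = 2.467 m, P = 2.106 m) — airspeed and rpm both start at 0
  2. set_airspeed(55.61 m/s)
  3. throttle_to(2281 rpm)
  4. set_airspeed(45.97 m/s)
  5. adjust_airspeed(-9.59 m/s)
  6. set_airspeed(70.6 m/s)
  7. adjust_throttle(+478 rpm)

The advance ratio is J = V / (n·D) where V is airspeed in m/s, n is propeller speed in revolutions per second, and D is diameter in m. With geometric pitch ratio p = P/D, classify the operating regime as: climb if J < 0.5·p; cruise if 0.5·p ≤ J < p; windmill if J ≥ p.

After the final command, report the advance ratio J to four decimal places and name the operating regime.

set_propeller: D = 2.467 m, P = 2.106 m (p = P/D = 0.853668); state ← (V=0, rpm=0)
set_airspeed(55.61): V ← 55.61 m/s
throttle_to(2281): rpm ← 2281
set_airspeed(45.97): V ← 45.97 m/s
adjust_airspeed(-9.59): V ← 45.97 -9.59 = 36.38 m/s
set_airspeed(70.6): V ← 70.6 m/s
adjust_throttle(+478): rpm ← 2281 +478 = 2759
final state: V = 70.6 m/s, rpm = 2759 → n = rpm/60 = 45.983333 rev/s
J = V / (n·D) = 70.6 / (45.983333 × 2.467) = 0.622351
regime bands: climb J<0.4268 | cruise [0.4268, 0.8537) | windmill J≥0.8537
J = 0.6224 → cruise

J = 0.6224, regime = cruise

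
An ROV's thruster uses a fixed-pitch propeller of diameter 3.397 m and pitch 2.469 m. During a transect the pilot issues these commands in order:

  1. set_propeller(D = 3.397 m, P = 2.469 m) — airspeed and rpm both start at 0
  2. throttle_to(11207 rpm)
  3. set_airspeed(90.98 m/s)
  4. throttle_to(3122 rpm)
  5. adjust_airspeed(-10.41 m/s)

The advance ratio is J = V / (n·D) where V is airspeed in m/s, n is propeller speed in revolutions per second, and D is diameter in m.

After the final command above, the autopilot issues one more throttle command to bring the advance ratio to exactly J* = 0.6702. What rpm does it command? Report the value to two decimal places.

set_propeller: D = 3.397 m, P = 2.469 m (p = P/D = 0.726818); state ← (V=0, rpm=0)
throttle_to(11207): rpm ← 11207
set_airspeed(90.98): V ← 90.98 m/s
throttle_to(3122): rpm ← 3122
adjust_airspeed(-10.41): V ← 90.98 -10.41 = 80.57 m/s
final state: V = 80.57 m/s, rpm = 3122 → n = rpm/60 = 52.033333 rev/s
target J* = 0.6702; solve J* = V/(n·D) for n: n = V/(J*·D) = 80.57/(0.6702 × 3.397) = 35.389416 rev/s
rpm = 60·n = 2123.364947

rpm = 2123.36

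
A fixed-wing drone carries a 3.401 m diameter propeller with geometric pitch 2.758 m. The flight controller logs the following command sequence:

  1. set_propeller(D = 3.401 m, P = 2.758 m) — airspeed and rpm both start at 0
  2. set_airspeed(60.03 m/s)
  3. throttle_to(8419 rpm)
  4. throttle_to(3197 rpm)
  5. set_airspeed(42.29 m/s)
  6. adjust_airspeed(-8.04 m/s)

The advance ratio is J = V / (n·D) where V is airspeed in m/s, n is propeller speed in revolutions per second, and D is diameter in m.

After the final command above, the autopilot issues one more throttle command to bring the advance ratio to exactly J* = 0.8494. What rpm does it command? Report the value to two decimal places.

set_propeller: D = 3.401 m, P = 2.758 m (p = P/D = 0.810938); state ← (V=0, rpm=0)
set_airspeed(60.03): V ← 60.03 m/s
throttle_to(8419): rpm ← 8419
throttle_to(3197): rpm ← 3197
set_airspeed(42.29): V ← 42.29 m/s
adjust_airspeed(-8.04): V ← 42.29 -8.04 = 34.25 m/s
final state: V = 34.25 m/s, rpm = 3197 → n = rpm/60 = 53.283333 rev/s
target J* = 0.8494; solve J* = V/(n·D) for n: n = V/(J*·D) = 34.25/(0.8494 × 3.401) = 11.856095 rev/s
rpm = 60·n = 711.365727

rpm = 711.37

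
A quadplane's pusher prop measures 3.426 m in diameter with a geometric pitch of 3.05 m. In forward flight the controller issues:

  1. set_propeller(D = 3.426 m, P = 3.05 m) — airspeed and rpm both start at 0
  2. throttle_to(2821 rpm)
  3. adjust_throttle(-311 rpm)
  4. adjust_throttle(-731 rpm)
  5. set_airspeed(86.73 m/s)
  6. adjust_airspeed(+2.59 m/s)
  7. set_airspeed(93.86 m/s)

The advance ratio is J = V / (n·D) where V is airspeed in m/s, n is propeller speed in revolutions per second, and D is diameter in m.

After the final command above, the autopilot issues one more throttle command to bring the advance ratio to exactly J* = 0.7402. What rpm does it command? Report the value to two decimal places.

rpm = 2220.73

set_propeller: D = 3.426 m, P = 3.05 m (p = P/D = 0.890251); state ← (V=0, rpm=0)
throttle_to(2821): rpm ← 2821
adjust_throttle(-311): rpm ← 2821 -311 = 2510
adjust_throttle(-731): rpm ← 2510 -731 = 1779
set_airspeed(86.73): V ← 86.73 m/s
adjust_airspeed(+2.59): V ← 86.73 +2.59 = 89.32 m/s
set_airspeed(93.86): V ← 93.86 m/s
final state: V = 93.86 m/s, rpm = 1779 → n = rpm/60 = 29.650000 rev/s
target J* = 0.7402; solve J* = V/(n·D) for n: n = V/(J*·D) = 93.86/(0.7402 × 3.426) = 37.012133 rev/s
rpm = 60·n = 2220.727962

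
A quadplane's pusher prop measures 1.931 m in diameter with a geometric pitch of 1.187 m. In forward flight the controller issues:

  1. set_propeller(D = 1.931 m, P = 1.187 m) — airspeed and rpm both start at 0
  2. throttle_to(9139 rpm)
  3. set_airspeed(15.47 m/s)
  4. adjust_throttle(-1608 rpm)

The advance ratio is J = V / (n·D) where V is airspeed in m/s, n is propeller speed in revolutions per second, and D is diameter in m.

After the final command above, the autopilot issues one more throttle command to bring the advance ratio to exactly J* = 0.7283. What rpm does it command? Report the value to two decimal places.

set_propeller: D = 1.931 m, P = 1.187 m (p = P/D = 0.614707); state ← (V=0, rpm=0)
throttle_to(9139): rpm ← 9139
set_airspeed(15.47): V ← 15.47 m/s
adjust_throttle(-1608): rpm ← 9139 -1608 = 7531
final state: V = 15.47 m/s, rpm = 7531 → n = rpm/60 = 125.516667 rev/s
target J* = 0.7283; solve J* = V/(n·D) for n: n = V/(J*·D) = 15.47/(0.7283 × 1.931) = 11.000128 rev/s
rpm = 60·n = 660.007667

rpm = 660.01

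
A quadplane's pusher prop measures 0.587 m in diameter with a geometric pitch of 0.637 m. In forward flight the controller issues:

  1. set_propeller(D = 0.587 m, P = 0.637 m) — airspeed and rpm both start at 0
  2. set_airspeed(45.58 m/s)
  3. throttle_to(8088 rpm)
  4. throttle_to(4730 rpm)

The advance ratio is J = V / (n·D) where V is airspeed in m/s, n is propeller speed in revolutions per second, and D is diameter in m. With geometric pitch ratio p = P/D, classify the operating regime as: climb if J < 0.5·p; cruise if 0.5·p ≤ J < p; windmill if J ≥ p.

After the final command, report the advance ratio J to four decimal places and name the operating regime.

set_propeller: D = 0.587 m, P = 0.637 m (p = P/D = 1.085179); state ← (V=0, rpm=0)
set_airspeed(45.58): V ← 45.58 m/s
throttle_to(8088): rpm ← 8088
throttle_to(4730): rpm ← 4730
final state: V = 45.58 m/s, rpm = 4730 → n = rpm/60 = 78.833333 rev/s
J = V / (n·D) = 45.58 / (78.833333 × 0.587) = 0.984978
regime bands: climb J<0.5426 | cruise [0.5426, 1.0852) | windmill J≥1.0852
J = 0.9850 → cruise

J = 0.9850, regime = cruise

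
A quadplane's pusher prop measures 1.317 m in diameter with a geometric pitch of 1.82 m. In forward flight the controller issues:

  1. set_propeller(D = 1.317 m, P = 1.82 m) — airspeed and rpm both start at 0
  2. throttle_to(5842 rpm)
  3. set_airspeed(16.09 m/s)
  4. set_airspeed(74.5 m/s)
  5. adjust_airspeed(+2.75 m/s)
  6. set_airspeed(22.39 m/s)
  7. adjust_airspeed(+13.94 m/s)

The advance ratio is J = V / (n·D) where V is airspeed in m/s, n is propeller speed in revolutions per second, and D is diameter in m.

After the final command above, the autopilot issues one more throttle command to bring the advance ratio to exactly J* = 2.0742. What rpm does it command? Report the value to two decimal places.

rpm = 797.96

set_propeller: D = 1.317 m, P = 1.82 m (p = P/D = 1.381929); state ← (V=0, rpm=0)
throttle_to(5842): rpm ← 5842
set_airspeed(16.09): V ← 16.09 m/s
set_airspeed(74.5): V ← 74.5 m/s
adjust_airspeed(+2.75): V ← 74.5 +2.75 = 77.25 m/s
set_airspeed(22.39): V ← 22.39 m/s
adjust_airspeed(+13.94): V ← 22.39 +13.94 = 36.33 m/s
final state: V = 36.33 m/s, rpm = 5842 → n = rpm/60 = 97.366667 rev/s
target J* = 2.0742; solve J* = V/(n·D) for n: n = V/(J*·D) = 36.33/(2.0742 × 1.317) = 13.299306 rev/s
rpm = 60·n = 797.958386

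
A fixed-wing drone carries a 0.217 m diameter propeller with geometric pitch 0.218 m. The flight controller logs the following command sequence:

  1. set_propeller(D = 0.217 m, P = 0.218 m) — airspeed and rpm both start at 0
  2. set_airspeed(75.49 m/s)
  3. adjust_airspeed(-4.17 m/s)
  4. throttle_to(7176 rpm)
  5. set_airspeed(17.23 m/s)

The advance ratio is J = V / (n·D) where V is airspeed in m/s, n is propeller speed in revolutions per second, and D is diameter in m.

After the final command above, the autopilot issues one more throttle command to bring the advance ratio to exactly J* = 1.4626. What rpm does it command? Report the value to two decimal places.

set_propeller: D = 0.217 m, P = 0.218 m (p = P/D = 1.004608); state ← (V=0, rpm=0)
set_airspeed(75.49): V ← 75.49 m/s
adjust_airspeed(-4.17): V ← 75.49 -4.17 = 71.32 m/s
throttle_to(7176): rpm ← 7176
set_airspeed(17.23): V ← 17.23 m/s
final state: V = 17.23 m/s, rpm = 7176 → n = rpm/60 = 119.600000 rev/s
target J* = 1.4626; solve J* = V/(n·D) for n: n = V/(J*·D) = 17.23/(1.4626 × 0.217) = 54.287517 rev/s
rpm = 60·n = 3257.250991

rpm = 3257.25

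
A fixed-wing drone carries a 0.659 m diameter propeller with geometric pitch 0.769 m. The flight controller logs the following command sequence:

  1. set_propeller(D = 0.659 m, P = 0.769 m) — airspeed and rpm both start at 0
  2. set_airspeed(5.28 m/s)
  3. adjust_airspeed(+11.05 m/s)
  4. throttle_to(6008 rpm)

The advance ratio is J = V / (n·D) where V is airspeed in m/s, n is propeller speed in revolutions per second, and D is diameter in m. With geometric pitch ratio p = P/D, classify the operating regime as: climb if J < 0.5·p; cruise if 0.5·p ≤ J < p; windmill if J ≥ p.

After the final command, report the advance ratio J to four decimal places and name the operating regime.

set_propeller: D = 0.659 m, P = 0.769 m (p = P/D = 1.166920); state ← (V=0, rpm=0)
set_airspeed(5.28): V ← 5.28 m/s
adjust_airspeed(+11.05): V ← 5.28 +11.05 = 16.33 m/s
throttle_to(6008): rpm ← 6008
final state: V = 16.33 m/s, rpm = 6008 → n = rpm/60 = 100.133333 rev/s
J = V / (n·D) = 16.33 / (100.133333 × 0.659) = 0.247470
regime bands: climb J<0.5835 | cruise [0.5835, 1.1669) | windmill J≥1.1669
J = 0.2475 → climb

J = 0.2475, regime = climb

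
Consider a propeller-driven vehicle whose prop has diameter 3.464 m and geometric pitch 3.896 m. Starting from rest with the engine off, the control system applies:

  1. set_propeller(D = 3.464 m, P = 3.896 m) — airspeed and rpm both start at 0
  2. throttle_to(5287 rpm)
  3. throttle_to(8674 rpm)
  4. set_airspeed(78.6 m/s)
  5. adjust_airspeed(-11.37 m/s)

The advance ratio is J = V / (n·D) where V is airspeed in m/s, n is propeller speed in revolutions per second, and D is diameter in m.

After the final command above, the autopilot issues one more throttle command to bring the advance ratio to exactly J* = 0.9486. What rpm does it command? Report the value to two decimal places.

rpm = 1227.59

set_propeller: D = 3.464 m, P = 3.896 m (p = P/D = 1.124711); state ← (V=0, rpm=0)
throttle_to(5287): rpm ← 5287
throttle_to(8674): rpm ← 8674
set_airspeed(78.6): V ← 78.6 m/s
adjust_airspeed(-11.37): V ← 78.6 -11.37 = 67.23 m/s
final state: V = 67.23 m/s, rpm = 8674 → n = rpm/60 = 144.566667 rev/s
target J* = 0.9486; solve J* = V/(n·D) for n: n = V/(J*·D) = 67.23/(0.9486 × 3.464) = 20.459834 rev/s
rpm = 60·n = 1227.590045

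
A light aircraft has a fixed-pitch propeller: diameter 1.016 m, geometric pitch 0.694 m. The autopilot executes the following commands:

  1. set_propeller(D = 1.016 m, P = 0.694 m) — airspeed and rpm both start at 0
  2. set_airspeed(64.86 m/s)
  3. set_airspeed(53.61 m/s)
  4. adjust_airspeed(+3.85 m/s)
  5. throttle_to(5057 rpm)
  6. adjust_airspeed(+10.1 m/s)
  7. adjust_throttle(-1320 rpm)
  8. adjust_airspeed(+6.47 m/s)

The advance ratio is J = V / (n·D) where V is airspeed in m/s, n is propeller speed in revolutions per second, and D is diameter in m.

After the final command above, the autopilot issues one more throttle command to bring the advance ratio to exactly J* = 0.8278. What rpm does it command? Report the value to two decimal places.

set_propeller: D = 1.016 m, P = 0.694 m (p = P/D = 0.683071); state ← (V=0, rpm=0)
set_airspeed(64.86): V ← 64.86 m/s
set_airspeed(53.61): V ← 53.61 m/s
adjust_airspeed(+3.85): V ← 53.61 +3.85 = 57.46 m/s
throttle_to(5057): rpm ← 5057
adjust_airspeed(+10.1): V ← 57.46 +10.1 = 67.56 m/s
adjust_throttle(-1320): rpm ← 5057 -1320 = 3737
adjust_airspeed(+6.47): V ← 67.56 +6.47 = 74.03 m/s
final state: V = 74.03 m/s, rpm = 3737 → n = rpm/60 = 62.283333 rev/s
target J* = 0.8278; solve J* = V/(n·D) for n: n = V/(J*·D) = 74.03/(0.8278 × 1.016) = 88.021470 rev/s
rpm = 60·n = 5281.288226

rpm = 5281.29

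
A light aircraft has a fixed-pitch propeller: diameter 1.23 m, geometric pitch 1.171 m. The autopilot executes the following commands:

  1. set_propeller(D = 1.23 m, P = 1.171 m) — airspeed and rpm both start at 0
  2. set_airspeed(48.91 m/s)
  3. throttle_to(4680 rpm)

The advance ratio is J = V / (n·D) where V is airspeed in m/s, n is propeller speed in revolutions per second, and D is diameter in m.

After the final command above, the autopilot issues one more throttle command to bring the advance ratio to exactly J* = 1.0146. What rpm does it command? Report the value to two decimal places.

rpm = 2351.52

set_propeller: D = 1.23 m, P = 1.171 m (p = P/D = 0.952033); state ← (V=0, rpm=0)
set_airspeed(48.91): V ← 48.91 m/s
throttle_to(4680): rpm ← 4680
final state: V = 48.91 m/s, rpm = 4680 → n = rpm/60 = 78.000000 rev/s
target J* = 1.0146; solve J* = V/(n·D) for n: n = V/(J*·D) = 48.91/(1.0146 × 1.23) = 39.192024 rev/s
rpm = 60·n = 2351.521445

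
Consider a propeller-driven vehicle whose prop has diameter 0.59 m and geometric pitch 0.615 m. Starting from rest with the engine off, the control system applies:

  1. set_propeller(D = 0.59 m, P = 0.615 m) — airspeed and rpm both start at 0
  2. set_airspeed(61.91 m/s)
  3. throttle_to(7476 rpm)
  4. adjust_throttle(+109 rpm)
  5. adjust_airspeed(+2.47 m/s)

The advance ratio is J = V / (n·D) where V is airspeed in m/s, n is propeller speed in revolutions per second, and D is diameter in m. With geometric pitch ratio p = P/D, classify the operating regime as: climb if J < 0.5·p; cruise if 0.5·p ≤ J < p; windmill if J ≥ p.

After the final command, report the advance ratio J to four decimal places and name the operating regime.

set_propeller: D = 0.59 m, P = 0.615 m (p = P/D = 1.042373); state ← (V=0, rpm=0)
set_airspeed(61.91): V ← 61.91 m/s
throttle_to(7476): rpm ← 7476
adjust_throttle(+109): rpm ← 7476 +109 = 7585
adjust_airspeed(+2.47): V ← 61.91 +2.47 = 64.38 m/s
final state: V = 64.38 m/s, rpm = 7585 → n = rpm/60 = 126.416667 rev/s
J = V / (n·D) = 64.38 / (126.416667 × 0.59) = 0.863167
regime bands: climb J<0.5212 | cruise [0.5212, 1.0424) | windmill J≥1.0424
J = 0.8632 → cruise

J = 0.8632, regime = cruise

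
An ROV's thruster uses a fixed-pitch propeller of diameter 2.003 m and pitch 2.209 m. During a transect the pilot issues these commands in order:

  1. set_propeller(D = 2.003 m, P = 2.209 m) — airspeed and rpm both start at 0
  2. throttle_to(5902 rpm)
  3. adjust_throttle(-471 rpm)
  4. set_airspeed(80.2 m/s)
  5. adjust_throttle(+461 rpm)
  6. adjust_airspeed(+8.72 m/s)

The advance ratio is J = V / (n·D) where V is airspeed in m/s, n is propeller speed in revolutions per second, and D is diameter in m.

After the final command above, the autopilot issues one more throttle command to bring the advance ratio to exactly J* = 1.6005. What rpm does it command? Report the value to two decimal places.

rpm = 1664.23

set_propeller: D = 2.003 m, P = 2.209 m (p = P/D = 1.102846); state ← (V=0, rpm=0)
throttle_to(5902): rpm ← 5902
adjust_throttle(-471): rpm ← 5902 -471 = 5431
set_airspeed(80.2): V ← 80.2 m/s
adjust_throttle(+461): rpm ← 5431 +461 = 5892
adjust_airspeed(+8.72): V ← 80.2 +8.72 = 88.92 m/s
final state: V = 88.92 m/s, rpm = 5892 → n = rpm/60 = 98.200000 rev/s
target J* = 1.6005; solve J* = V/(n·D) for n: n = V/(J*·D) = 88.92/(1.6005 × 2.003) = 27.737213 rev/s
rpm = 60·n = 1664.232798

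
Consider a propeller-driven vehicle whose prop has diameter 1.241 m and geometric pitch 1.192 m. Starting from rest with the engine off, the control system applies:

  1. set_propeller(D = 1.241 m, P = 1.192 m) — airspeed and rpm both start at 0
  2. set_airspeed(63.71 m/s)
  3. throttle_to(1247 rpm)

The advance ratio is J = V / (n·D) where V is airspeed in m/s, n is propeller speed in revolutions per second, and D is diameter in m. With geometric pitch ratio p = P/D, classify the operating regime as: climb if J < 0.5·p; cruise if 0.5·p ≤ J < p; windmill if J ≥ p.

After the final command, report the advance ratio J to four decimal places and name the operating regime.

J = 2.4701, regime = windmill

set_propeller: D = 1.241 m, P = 1.192 m (p = P/D = 0.960516); state ← (V=0, rpm=0)
set_airspeed(63.71): V ← 63.71 m/s
throttle_to(1247): rpm ← 1247
final state: V = 63.71 m/s, rpm = 1247 → n = rpm/60 = 20.783333 rev/s
J = V / (n·D) = 63.71 / (20.783333 × 1.241) = 2.470135
regime bands: climb J<0.4803 | cruise [0.4803, 0.9605) | windmill J≥0.9605
J = 2.4701 → windmill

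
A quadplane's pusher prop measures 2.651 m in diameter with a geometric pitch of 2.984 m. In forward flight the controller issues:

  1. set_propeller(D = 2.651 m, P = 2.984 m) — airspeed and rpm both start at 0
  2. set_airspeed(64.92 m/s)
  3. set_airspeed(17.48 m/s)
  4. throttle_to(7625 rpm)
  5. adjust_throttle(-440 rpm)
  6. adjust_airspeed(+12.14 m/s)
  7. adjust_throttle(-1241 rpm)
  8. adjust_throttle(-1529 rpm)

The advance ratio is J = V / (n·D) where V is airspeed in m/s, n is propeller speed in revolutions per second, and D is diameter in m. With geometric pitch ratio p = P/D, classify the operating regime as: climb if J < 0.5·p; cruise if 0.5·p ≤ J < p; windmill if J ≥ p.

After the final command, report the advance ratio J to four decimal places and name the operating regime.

set_propeller: D = 2.651 m, P = 2.984 m (p = P/D = 1.125613); state ← (V=0, rpm=0)
set_airspeed(64.92): V ← 64.92 m/s
set_airspeed(17.48): V ← 17.48 m/s
throttle_to(7625): rpm ← 7625
adjust_throttle(-440): rpm ← 7625 -440 = 7185
adjust_airspeed(+12.14): V ← 17.48 +12.14 = 29.62 m/s
adjust_throttle(-1241): rpm ← 7185 -1241 = 5944
adjust_throttle(-1529): rpm ← 5944 -1529 = 4415
final state: V = 29.62 m/s, rpm = 4415 → n = rpm/60 = 73.583333 rev/s
J = V / (n·D) = 29.62 / (73.583333 × 2.651) = 0.151843
regime bands: climb J<0.5628 | cruise [0.5628, 1.1256) | windmill J≥1.1256
J = 0.1518 → climb

J = 0.1518, regime = climb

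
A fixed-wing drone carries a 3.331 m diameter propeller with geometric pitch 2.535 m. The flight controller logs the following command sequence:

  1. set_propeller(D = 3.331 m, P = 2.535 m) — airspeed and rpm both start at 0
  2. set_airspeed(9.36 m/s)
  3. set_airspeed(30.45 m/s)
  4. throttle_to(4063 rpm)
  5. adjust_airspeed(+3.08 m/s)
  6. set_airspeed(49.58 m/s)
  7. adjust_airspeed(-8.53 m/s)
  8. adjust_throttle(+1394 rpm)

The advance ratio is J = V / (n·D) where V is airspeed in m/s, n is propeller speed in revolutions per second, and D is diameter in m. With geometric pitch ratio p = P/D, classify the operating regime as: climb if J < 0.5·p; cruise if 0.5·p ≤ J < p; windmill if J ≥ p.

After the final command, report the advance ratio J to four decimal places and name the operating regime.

J = 0.1355, regime = climb

set_propeller: D = 3.331 m, P = 2.535 m (p = P/D = 0.761033); state ← (V=0, rpm=0)
set_airspeed(9.36): V ← 9.36 m/s
set_airspeed(30.45): V ← 30.45 m/s
throttle_to(4063): rpm ← 4063
adjust_airspeed(+3.08): V ← 30.45 +3.08 = 33.53 m/s
set_airspeed(49.58): V ← 49.58 m/s
adjust_airspeed(-8.53): V ← 49.58 -8.53 = 41.05 m/s
adjust_throttle(+1394): rpm ← 4063 +1394 = 5457
final state: V = 41.05 m/s, rpm = 5457 → n = rpm/60 = 90.950000 rev/s
J = V / (n·D) = 41.05 / (90.950000 × 3.331) = 0.135499
regime bands: climb J<0.3805 | cruise [0.3805, 0.7610) | windmill J≥0.7610
J = 0.1355 → climb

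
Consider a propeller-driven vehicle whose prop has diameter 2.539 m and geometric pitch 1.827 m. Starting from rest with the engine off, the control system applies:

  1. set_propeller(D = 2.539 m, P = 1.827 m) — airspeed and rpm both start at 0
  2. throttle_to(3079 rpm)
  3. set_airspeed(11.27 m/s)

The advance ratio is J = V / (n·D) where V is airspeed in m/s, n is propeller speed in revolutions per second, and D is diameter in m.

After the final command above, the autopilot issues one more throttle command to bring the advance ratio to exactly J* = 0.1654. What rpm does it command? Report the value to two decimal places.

set_propeller: D = 2.539 m, P = 1.827 m (p = P/D = 0.719575); state ← (V=0, rpm=0)
throttle_to(3079): rpm ← 3079
set_airspeed(11.27): V ← 11.27 m/s
final state: V = 11.27 m/s, rpm = 3079 → n = rpm/60 = 51.316667 rev/s
target J* = 0.1654; solve J* = V/(n·D) for n: n = V/(J*·D) = 11.27/(0.1654 × 2.539) = 26.836490 rev/s
rpm = 60·n = 1610.189389

rpm = 1610.19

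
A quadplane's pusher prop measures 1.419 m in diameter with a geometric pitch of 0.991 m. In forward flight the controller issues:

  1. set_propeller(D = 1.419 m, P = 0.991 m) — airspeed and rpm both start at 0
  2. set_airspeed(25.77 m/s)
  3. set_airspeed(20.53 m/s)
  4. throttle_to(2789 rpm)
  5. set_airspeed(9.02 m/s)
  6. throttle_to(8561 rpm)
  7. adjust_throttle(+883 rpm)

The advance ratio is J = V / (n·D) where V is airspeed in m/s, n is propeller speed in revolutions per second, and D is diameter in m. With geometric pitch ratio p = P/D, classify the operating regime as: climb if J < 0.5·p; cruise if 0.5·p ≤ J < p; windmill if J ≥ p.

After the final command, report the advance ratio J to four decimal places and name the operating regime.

J = 0.0404, regime = climb

set_propeller: D = 1.419 m, P = 0.991 m (p = P/D = 0.698379); state ← (V=0, rpm=0)
set_airspeed(25.77): V ← 25.77 m/s
set_airspeed(20.53): V ← 20.53 m/s
throttle_to(2789): rpm ← 2789
set_airspeed(9.02): V ← 9.02 m/s
throttle_to(8561): rpm ← 8561
adjust_throttle(+883): rpm ← 8561 +883 = 9444
final state: V = 9.02 m/s, rpm = 9444 → n = rpm/60 = 157.400000 rev/s
J = V / (n·D) = 9.02 / (157.400000 × 1.419) = 0.040385
regime bands: climb J<0.3492 | cruise [0.3492, 0.6984) | windmill J≥0.6984
J = 0.0404 → climb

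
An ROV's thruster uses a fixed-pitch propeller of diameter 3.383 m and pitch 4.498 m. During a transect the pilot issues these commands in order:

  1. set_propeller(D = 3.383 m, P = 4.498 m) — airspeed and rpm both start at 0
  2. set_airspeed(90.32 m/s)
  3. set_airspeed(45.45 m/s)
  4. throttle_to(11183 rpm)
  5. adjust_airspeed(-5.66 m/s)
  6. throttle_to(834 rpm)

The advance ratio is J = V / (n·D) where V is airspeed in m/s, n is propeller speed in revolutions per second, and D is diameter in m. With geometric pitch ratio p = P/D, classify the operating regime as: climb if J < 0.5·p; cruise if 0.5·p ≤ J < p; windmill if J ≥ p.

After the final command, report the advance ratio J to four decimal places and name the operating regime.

set_propeller: D = 3.383 m, P = 4.498 m (p = P/D = 1.329589); state ← (V=0, rpm=0)
set_airspeed(90.32): V ← 90.32 m/s
set_airspeed(45.45): V ← 45.45 m/s
throttle_to(11183): rpm ← 11183
adjust_airspeed(-5.66): V ← 45.45 -5.66 = 39.79 m/s
throttle_to(834): rpm ← 834
final state: V = 39.79 m/s, rpm = 834 → n = rpm/60 = 13.900000 rev/s
J = V / (n·D) = 39.79 / (13.900000 × 3.383) = 0.846169
regime bands: climb J<0.6648 | cruise [0.6648, 1.3296) | windmill J≥1.3296
J = 0.8462 → cruise

J = 0.8462, regime = cruise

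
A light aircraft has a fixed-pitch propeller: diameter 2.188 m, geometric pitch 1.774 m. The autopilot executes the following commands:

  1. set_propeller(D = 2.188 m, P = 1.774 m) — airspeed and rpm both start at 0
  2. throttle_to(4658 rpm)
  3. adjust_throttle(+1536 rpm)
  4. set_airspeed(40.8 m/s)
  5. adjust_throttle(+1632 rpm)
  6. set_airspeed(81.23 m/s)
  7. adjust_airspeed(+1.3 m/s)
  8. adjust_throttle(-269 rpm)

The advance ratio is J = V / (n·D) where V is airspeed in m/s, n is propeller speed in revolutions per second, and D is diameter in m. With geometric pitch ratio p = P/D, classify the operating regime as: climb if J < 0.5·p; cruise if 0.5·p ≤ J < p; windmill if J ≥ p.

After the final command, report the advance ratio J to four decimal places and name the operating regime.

J = 0.2995, regime = climb

set_propeller: D = 2.188 m, P = 1.774 m (p = P/D = 0.810786); state ← (V=0, rpm=0)
throttle_to(4658): rpm ← 4658
adjust_throttle(+1536): rpm ← 4658 +1536 = 6194
set_airspeed(40.8): V ← 40.8 m/s
adjust_throttle(+1632): rpm ← 6194 +1632 = 7826
set_airspeed(81.23): V ← 81.23 m/s
adjust_airspeed(+1.3): V ← 81.23 +1.3 = 82.53 m/s
adjust_throttle(-269): rpm ← 7826 -269 = 7557
final state: V = 82.53 m/s, rpm = 7557 → n = rpm/60 = 125.950000 rev/s
J = V / (n·D) = 82.53 / (125.950000 × 2.188) = 0.299479
regime bands: climb J<0.4054 | cruise [0.4054, 0.8108) | windmill J≥0.8108
J = 0.2995 → climb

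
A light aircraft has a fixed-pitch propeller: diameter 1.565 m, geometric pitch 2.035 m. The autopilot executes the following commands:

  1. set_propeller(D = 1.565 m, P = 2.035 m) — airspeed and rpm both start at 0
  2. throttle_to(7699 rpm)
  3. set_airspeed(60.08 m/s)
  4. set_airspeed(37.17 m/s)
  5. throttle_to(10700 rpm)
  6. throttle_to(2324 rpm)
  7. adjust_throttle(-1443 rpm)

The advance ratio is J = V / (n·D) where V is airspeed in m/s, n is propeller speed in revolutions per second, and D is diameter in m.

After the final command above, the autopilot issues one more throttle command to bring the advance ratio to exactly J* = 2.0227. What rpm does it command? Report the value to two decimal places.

set_propeller: D = 1.565 m, P = 2.035 m (p = P/D = 1.300319); state ← (V=0, rpm=0)
throttle_to(7699): rpm ← 7699
set_airspeed(60.08): V ← 60.08 m/s
set_airspeed(37.17): V ← 37.17 m/s
throttle_to(10700): rpm ← 10700
throttle_to(2324): rpm ← 2324
adjust_throttle(-1443): rpm ← 2324 -1443 = 881
final state: V = 37.17 m/s, rpm = 881 → n = rpm/60 = 14.683333 rev/s
target J* = 2.0227; solve J* = V/(n·D) for n: n = V/(J*·D) = 37.17/(2.0227 × 1.565) = 11.742126 rev/s
rpm = 60·n = 704.527574

rpm = 704.53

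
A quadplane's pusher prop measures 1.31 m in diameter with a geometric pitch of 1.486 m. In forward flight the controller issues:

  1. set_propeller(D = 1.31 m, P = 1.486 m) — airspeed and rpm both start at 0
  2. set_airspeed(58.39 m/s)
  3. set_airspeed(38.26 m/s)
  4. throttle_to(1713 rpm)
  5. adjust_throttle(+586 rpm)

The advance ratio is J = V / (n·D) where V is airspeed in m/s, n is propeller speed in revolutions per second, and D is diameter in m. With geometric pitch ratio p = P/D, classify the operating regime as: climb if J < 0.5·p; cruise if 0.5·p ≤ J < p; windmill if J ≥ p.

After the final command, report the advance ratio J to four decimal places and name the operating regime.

J = 0.7622, regime = cruise

set_propeller: D = 1.31 m, P = 1.486 m (p = P/D = 1.134351); state ← (V=0, rpm=0)
set_airspeed(58.39): V ← 58.39 m/s
set_airspeed(38.26): V ← 38.26 m/s
throttle_to(1713): rpm ← 1713
adjust_throttle(+586): rpm ← 1713 +586 = 2299
final state: V = 38.26 m/s, rpm = 2299 → n = rpm/60 = 38.316667 rev/s
J = V / (n·D) = 38.26 / (38.316667 × 1.31) = 0.762230
regime bands: climb J<0.5672 | cruise [0.5672, 1.1344) | windmill J≥1.1344
J = 0.7622 → cruise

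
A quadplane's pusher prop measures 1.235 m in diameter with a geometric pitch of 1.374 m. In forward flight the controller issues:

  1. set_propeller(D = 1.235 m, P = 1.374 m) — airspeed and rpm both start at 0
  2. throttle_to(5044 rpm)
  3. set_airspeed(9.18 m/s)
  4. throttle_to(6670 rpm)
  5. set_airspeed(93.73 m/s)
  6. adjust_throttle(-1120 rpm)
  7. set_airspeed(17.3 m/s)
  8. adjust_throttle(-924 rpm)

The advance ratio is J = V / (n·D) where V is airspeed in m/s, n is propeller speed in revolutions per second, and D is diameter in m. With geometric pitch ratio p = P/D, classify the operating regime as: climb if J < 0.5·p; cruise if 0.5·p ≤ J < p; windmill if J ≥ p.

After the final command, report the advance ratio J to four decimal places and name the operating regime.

set_propeller: D = 1.235 m, P = 1.374 m (p = P/D = 1.112551); state ← (V=0, rpm=0)
throttle_to(5044): rpm ← 5044
set_airspeed(9.18): V ← 9.18 m/s
throttle_to(6670): rpm ← 6670
set_airspeed(93.73): V ← 93.73 m/s
adjust_throttle(-1120): rpm ← 6670 -1120 = 5550
set_airspeed(17.3): V ← 17.3 m/s
adjust_throttle(-924): rpm ← 5550 -924 = 4626
final state: V = 17.3 m/s, rpm = 4626 → n = rpm/60 = 77.100000 rev/s
J = V / (n·D) = 17.3 / (77.100000 × 1.235) = 0.181687
regime bands: climb J<0.5563 | cruise [0.5563, 1.1126) | windmill J≥1.1126
J = 0.1817 → climb

J = 0.1817, regime = climb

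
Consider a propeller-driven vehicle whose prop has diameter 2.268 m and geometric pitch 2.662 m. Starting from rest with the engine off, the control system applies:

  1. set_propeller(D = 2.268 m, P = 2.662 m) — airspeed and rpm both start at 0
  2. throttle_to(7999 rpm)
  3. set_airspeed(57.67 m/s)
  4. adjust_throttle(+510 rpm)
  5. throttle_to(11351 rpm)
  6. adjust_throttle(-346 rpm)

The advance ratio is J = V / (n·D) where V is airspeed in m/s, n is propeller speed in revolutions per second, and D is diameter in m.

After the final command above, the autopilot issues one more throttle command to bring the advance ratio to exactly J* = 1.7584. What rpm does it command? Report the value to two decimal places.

rpm = 867.64

set_propeller: D = 2.268 m, P = 2.662 m (p = P/D = 1.173721); state ← (V=0, rpm=0)
throttle_to(7999): rpm ← 7999
set_airspeed(57.67): V ← 57.67 m/s
adjust_throttle(+510): rpm ← 7999 +510 = 8509
throttle_to(11351): rpm ← 11351
adjust_throttle(-346): rpm ← 11351 -346 = 11005
final state: V = 57.67 m/s, rpm = 11005 → n = rpm/60 = 183.416667 rev/s
target J* = 1.7584; solve J* = V/(n·D) for n: n = V/(J*·D) = 57.67/(1.7584 × 2.268) = 14.460697 rev/s
rpm = 60·n = 867.641820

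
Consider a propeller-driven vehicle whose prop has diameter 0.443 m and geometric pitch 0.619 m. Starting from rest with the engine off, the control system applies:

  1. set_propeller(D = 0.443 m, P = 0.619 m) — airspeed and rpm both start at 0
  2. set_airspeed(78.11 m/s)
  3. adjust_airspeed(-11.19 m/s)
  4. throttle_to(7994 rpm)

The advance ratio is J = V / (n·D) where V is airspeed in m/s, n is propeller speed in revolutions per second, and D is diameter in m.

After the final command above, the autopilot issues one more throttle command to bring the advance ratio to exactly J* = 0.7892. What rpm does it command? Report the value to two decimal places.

set_propeller: D = 0.443 m, P = 0.619 m (p = P/D = 1.397291); state ← (V=0, rpm=0)
set_airspeed(78.11): V ← 78.11 m/s
adjust_airspeed(-11.19): V ← 78.11 -11.19 = 66.92 m/s
throttle_to(7994): rpm ← 7994
final state: V = 66.92 m/s, rpm = 7994 → n = rpm/60 = 133.233333 rev/s
target J* = 0.7892; solve J* = V/(n·D) for n: n = V/(J*·D) = 66.92/(0.7892 × 0.443) = 191.410223 rev/s
rpm = 60·n = 11484.613387

rpm = 11484.61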